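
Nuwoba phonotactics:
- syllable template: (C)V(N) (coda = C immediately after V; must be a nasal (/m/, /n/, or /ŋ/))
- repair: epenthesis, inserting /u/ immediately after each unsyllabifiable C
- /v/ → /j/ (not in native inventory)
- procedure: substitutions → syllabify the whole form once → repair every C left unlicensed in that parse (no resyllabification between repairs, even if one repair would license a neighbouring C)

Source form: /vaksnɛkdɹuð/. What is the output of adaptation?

jakusunɛkuduɹuðu

Substitution: /v/ → /j/, giving /jaksnɛkdɹuð/.
Under (C)V(N), the unsyllabifiable consonants are /k/, /s/, /k/, /d/, /ð/ (only a nasal (/m/, /n/, or /ŋ/) is licensed in coda position; onsets are limited to one consonant).
Inserting the epenthetic vowel yields /k/ → /ku/, /s/ → /su/, /k/ → /ku/, /d/ → /du/, /ð/ → /ðu/.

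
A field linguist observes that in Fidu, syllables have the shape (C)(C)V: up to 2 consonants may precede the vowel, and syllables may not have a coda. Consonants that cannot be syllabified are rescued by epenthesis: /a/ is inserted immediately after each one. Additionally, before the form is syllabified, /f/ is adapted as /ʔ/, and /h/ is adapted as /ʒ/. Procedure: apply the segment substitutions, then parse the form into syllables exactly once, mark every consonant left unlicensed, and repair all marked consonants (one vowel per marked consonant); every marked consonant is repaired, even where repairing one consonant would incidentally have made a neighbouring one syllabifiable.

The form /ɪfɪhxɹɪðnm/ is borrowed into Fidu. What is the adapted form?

Substitution: /f/ → /ʔ/, /h/ → /ʒ/, giving /ɪʔɪʒxɹɪðnm/.
Syllabifying with onset maximization leaves /ʒ/, /ð/, /n/, /m/ stranded (no codas are permitted; onsets may contain at most 2 consonants).
Epenthesis after each stranded consonant: /ʒ/ → /ʒa/, /ð/ → /ða/, /n/ → /na/, /m/ → /ma/.

ɪʔɪʒaxɹɪðanama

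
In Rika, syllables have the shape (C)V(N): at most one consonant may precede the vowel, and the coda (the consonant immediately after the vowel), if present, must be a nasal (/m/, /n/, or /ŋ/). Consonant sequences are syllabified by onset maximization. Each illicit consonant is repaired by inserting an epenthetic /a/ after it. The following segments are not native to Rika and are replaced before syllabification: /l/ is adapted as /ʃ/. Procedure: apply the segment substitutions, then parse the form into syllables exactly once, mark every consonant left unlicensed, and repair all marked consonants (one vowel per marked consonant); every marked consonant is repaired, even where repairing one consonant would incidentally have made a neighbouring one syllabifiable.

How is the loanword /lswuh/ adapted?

Substitution: /l/ → /ʃ/, giving /ʃswuh/.
Under (C)V(N), the unsyllabifiable consonants are /ʃ/, /s/, /h/ (only a nasal (/m/, /n/, or /ŋ/) is licensed in coda position; onsets are limited to one consonant).
Epenthesis after each stranded consonant: /ʃ/ → /ʃa/, /s/ → /sa/, /h/ → /ha/.

ʃasawuha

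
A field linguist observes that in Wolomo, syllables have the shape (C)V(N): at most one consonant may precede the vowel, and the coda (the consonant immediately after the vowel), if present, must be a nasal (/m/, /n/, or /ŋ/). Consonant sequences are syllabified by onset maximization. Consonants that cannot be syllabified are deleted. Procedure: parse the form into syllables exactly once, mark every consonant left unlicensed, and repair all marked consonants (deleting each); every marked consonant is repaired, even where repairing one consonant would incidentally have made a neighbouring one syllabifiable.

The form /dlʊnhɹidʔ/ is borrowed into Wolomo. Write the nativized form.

The consonants /d/, /h/, /d/, /ʔ/ cannot be parsed into a legal (C)V(N) syllable (only a nasal (/m/, /n/, or /ŋ/) is licensed in coda position; onsets are limited to one consonant).
Deleting the stranded consonants removes /d/, /h/, /d/, /ʔ/.

lʊnɹi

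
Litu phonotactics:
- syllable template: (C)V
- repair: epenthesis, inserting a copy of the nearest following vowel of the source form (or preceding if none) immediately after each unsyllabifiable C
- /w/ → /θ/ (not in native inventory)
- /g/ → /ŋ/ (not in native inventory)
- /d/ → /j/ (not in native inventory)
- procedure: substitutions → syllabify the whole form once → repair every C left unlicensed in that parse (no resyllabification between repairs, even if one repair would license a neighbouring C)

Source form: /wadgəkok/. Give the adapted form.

Substitution: /w/ → /θ/, /d/ → /j/, /g/ → /ŋ/, giving /θajŋəkok/.
The consonants /j/, /k/ cannot be parsed into a legal (C)V syllable (no codas are permitted; onsets are limited to one consonant).
Epenthesis after each stranded consonant: /j/ → /jə/, /k/ → /ko/.

θajəŋəkoko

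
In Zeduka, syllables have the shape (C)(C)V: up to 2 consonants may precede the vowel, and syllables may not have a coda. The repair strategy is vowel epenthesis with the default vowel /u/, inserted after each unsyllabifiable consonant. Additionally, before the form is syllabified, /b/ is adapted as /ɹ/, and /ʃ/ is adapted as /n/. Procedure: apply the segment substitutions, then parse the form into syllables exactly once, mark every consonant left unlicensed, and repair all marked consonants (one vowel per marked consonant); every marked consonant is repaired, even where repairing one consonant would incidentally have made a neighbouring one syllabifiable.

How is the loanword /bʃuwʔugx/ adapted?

ɹnuwʔuguxu

Substitution: /b/ → /ɹ/, /ʃ/ → /n/, giving /ɹnuwʔugx/.
Under (C)(C)V, the unsyllabifiable consonants are /g/, /x/ (no codas are permitted; onsets may contain at most 2 consonants).
Epenthesis after each stranded consonant: /g/ → /gu/, /x/ → /xu/.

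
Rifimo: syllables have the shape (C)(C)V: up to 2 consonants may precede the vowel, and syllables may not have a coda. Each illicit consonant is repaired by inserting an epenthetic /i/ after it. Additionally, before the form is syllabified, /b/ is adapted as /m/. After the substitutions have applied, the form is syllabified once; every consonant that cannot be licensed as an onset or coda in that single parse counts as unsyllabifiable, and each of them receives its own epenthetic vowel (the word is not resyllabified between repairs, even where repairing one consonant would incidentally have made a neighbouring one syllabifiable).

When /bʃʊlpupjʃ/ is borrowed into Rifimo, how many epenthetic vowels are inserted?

3

After substitution the input is /mʃʊlpupjʃ/.
The unsyllabifiable consonants are /p/, /j/, /ʃ/; each receives one epenthetic vowel.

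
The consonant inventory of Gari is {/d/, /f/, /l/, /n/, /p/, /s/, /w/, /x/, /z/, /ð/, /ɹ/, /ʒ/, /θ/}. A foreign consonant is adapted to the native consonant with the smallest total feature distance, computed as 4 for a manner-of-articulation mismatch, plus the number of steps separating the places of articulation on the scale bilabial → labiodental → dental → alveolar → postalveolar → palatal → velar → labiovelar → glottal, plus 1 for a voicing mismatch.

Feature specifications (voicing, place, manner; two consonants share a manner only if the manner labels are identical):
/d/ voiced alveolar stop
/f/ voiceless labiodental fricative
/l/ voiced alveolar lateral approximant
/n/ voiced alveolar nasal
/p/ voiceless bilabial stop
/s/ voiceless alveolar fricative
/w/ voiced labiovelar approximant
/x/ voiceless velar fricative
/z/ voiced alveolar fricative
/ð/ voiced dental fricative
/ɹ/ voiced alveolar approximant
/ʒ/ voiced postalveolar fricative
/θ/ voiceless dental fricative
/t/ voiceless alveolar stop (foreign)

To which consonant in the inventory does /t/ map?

/d/ is closest: same manner (stop), place distance 0 (alveolar→alveolar), voicing differs (+1); total 1. Next closest is /p/ at distance 3.

d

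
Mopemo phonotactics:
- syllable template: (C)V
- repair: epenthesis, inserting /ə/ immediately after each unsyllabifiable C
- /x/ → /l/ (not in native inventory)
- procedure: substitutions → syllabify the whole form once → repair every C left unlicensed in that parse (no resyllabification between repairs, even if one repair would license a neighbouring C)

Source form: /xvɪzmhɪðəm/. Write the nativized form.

Substitution: /x/ → /l/, giving /lvɪzmhɪðəm/.
Syllabifying with onset maximization leaves /l/, /z/, /m/, /m/ stranded (no codas are permitted; onsets are limited to one consonant).
Epenthesis after each stranded consonant: /l/ → /lə/, /z/ → /zə/, /m/ → /mə/, /m/ → /mə/.

ləvɪzəməhɪðəmə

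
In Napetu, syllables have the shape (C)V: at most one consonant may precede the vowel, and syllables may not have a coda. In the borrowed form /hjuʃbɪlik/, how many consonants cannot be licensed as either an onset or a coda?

3

The consonants /h/, /ʃ/, /k/ cannot be parsed into a legal (C)V syllable (no codas are permitted; onsets are limited to one consonant).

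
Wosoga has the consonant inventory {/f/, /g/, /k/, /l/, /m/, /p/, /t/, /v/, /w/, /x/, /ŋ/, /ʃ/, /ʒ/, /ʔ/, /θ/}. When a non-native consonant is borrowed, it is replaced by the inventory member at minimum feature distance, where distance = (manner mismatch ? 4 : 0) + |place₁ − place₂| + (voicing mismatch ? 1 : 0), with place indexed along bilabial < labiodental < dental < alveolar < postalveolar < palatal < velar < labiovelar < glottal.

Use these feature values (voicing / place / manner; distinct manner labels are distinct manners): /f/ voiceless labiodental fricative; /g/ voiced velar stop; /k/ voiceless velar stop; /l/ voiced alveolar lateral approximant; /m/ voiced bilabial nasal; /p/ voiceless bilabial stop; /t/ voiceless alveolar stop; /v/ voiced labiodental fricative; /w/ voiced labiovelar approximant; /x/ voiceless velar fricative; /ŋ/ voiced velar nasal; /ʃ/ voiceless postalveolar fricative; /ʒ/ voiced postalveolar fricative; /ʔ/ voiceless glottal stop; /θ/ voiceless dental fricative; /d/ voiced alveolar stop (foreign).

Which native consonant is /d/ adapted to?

t

/t/ is closest: same manner (stop), place distance 0 (alveolar→alveolar), voicing differs (+1); total 1. Next closest is /g/ at distance 3.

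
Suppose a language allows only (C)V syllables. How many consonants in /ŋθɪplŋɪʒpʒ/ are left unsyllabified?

Under (C)V, the unsyllabifiable consonants are /ŋ/, /p/, /l/, /ʒ/, /p/, /ʒ/ (no codas are permitted; onsets are limited to one consonant).

6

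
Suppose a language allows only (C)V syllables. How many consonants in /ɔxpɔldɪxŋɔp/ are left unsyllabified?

Syllabifying with onset maximization leaves /x/, /l/, /x/, /p/ stranded (no codas are permitted; onsets are limited to one consonant).

4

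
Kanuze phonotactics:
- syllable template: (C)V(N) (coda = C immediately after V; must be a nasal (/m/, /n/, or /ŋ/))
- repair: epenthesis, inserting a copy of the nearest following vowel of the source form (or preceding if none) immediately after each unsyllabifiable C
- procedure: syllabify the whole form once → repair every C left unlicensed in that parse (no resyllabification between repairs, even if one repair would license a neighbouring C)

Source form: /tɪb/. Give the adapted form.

tɪbɪ

Syllabifying with onset maximization leaves /b/ stranded (only a nasal (/m/, /n/, or /ŋ/) is licensed in coda position; onsets are limited to one consonant).
Epenthesis after each stranded consonant: /b/ → /bɪ/.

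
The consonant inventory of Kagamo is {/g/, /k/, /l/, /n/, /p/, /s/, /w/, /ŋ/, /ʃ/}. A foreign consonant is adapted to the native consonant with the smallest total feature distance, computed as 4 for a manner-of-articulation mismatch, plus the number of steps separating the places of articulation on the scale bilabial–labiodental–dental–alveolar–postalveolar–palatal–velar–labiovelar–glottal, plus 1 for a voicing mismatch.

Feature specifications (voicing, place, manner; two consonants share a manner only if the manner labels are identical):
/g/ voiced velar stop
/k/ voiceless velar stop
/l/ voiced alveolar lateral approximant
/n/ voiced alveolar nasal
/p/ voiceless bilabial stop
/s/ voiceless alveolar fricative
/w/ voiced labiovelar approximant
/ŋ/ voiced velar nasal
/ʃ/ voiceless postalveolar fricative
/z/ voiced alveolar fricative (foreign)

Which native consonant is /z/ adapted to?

/s/ is closest: same manner (fricative), place distance 0 (alveolar→alveolar), voicing differs (+1); total 1. Next closest is /ʃ/ at distance 2.

s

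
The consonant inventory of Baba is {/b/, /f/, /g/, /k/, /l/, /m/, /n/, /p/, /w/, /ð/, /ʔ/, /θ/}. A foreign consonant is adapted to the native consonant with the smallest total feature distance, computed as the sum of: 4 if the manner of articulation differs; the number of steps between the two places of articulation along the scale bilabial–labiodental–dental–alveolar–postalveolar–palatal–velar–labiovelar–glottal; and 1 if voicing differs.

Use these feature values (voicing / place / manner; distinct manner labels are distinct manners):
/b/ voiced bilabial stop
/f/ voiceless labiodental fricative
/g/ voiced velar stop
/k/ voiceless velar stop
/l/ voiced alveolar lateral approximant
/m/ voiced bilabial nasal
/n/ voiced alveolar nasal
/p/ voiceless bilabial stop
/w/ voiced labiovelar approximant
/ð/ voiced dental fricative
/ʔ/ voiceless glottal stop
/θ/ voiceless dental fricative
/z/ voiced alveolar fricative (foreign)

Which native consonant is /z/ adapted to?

ð

/ð/ is closest: same manner (fricative), place distance 1 (alveolar→dental), same voicing; total 1. Next closest is /θ/ at distance 2.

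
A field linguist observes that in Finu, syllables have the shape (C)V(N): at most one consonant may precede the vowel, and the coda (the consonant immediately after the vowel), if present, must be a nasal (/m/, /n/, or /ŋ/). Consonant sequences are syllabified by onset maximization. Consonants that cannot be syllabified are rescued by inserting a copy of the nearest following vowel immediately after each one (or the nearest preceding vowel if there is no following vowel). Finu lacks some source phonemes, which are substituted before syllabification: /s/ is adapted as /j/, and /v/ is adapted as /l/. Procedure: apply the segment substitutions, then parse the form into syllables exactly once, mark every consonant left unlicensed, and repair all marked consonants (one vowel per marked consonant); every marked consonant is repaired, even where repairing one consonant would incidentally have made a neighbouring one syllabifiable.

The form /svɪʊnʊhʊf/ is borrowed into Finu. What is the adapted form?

Substitution: /s/ → /j/, /v/ → /l/, giving /jlɪʊnʊhʊf/.
Under (C)V(N), the unsyllabifiable consonants are /j/, /f/ (only a nasal (/m/, /n/, or /ŋ/) is licensed in coda position; onsets are limited to one consonant).
Epenthesis after each stranded consonant: /j/ → /jɪ/, /f/ → /fʊ/.

jɪlɪʊnʊhʊfʊ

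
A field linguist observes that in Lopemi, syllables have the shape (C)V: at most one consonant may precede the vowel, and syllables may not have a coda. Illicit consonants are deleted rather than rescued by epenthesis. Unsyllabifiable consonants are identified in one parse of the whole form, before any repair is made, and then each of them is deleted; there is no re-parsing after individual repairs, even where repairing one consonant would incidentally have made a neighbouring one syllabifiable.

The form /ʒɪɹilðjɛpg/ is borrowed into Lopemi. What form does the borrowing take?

Under (C)V, the unsyllabifiable consonants are /l/, /ð/, /p/, /g/ (no codas are permitted; onsets are limited to one consonant).
Each unlicensed consonant is deleted: /l/, /ð/, /p/, /g/.

ʒɪɹijɛ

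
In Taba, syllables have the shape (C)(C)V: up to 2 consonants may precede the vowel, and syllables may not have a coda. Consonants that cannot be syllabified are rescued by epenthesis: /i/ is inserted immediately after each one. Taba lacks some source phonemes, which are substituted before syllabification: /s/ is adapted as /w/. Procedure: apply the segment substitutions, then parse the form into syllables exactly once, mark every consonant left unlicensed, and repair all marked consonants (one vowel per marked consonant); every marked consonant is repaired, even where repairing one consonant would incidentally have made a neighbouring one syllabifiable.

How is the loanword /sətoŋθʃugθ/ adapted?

wətoŋiθʃugiθi

Substitution: /s/ → /w/, giving /wətoŋθʃugθ/.
Syllabifying with onset maximization leaves /ŋ/, /g/, /θ/ stranded (no codas are permitted; onsets may contain at most 2 consonants).
Epenthesis after each stranded consonant: /ŋ/ → /ŋi/, /g/ → /gi/, /θ/ → /θi/.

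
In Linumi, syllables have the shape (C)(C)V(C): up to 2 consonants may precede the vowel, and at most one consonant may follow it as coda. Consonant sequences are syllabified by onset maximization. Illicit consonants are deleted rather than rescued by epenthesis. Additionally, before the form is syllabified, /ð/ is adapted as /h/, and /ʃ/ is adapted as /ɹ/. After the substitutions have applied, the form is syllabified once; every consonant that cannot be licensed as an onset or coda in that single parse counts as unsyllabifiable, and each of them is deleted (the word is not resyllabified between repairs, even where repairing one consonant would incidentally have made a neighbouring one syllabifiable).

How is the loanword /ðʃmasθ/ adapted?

Substitution: /ð/ → /h/, /ʃ/ → /ɹ/, giving /hɹmasθ/.
Under (C)(C)V(C), the unsyllabifiable consonants are /h/, /θ/ (at most one coda consonant is licensed; onsets may contain at most 2 consonants).
Deletion applies to /h/, /θ/.

ɹmas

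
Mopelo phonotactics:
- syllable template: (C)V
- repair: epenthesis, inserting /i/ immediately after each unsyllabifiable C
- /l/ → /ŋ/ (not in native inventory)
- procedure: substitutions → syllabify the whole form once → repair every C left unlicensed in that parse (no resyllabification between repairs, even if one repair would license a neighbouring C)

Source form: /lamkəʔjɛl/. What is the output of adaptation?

Substitution: /l/ → /ŋ/, giving /ŋamkəʔjɛŋ/.
Under (C)V, the unsyllabifiable consonants are /m/, /ʔ/, /ŋ/ (no codas are permitted; onsets are limited to one consonant).
Epenthesis after each stranded consonant: /m/ → /mi/, /ʔ/ → /ʔi/, /ŋ/ → /ŋi/.

ŋamikəʔijɛŋi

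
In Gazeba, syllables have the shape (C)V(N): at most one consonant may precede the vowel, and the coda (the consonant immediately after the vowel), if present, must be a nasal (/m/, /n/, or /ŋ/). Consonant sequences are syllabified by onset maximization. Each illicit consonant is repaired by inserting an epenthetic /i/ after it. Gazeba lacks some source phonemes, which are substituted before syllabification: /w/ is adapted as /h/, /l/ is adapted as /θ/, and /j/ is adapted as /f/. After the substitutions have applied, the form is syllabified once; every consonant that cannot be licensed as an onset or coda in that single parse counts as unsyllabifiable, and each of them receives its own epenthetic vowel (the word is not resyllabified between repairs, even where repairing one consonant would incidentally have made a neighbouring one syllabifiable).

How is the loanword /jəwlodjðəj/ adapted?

fəhiθodifiðəfi

Substitution: /j/ → /f/, /w/ → /h/, /l/ → /θ/, giving /fəhθodfðəf/.
Syllabifying with onset maximization leaves /h/, /d/, /f/, /f/ stranded (only a nasal (/m/, /n/, or /ŋ/) is licensed in coda position; onsets are limited to one consonant).
Epenthesis after each stranded consonant: /h/ → /hi/, /d/ → /di/, /f/ → /fi/, /f/ → /fi/.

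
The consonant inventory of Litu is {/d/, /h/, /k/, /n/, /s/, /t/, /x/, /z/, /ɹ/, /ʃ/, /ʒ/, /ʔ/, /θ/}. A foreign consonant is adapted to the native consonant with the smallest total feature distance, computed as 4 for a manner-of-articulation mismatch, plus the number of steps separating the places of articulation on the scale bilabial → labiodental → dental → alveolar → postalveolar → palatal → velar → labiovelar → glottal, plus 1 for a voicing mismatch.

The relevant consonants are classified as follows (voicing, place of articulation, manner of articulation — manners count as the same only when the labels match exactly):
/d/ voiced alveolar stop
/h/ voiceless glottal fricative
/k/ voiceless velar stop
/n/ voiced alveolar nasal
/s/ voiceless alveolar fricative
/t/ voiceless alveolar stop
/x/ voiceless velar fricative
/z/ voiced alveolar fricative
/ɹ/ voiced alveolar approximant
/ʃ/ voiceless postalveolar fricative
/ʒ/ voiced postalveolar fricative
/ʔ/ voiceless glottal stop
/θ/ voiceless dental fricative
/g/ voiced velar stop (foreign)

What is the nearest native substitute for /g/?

k

/k/ is closest: same manner (stop), place distance 0 (velar→velar), voicing differs (+1); total 1. Next closest is /d/ at distance 3.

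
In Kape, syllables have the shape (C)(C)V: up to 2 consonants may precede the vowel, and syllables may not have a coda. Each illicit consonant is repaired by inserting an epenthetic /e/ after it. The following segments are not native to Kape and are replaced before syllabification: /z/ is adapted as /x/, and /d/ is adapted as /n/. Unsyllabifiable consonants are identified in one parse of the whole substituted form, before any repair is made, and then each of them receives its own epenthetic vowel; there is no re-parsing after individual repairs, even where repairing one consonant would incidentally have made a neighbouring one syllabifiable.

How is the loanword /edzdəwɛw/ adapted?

Substitution: /d/ → /n/, /z/ → /x/, giving /enxnəwɛw/.
Syllabifying with onset maximization leaves /n/, /w/ stranded (no codas are permitted; onsets may contain at most 2 consonants).
Each unlicensed consonant becomes the onset of a new syllable: /n/ → /ne/, /w/ → /we/.

enexnəwɛwe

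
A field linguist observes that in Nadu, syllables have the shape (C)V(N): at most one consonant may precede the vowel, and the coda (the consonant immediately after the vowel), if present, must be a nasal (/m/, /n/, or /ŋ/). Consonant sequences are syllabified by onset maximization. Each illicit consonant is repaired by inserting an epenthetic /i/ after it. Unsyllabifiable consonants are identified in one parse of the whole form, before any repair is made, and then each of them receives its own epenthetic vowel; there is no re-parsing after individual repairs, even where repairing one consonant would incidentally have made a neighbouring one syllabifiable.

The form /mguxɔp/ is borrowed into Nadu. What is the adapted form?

Under (C)V(N), the unsyllabifiable consonants are /m/, /p/ (only a nasal (/m/, /n/, or /ŋ/) is licensed in coda position; onsets are limited to one consonant).
Inserting the epenthetic vowel yields /m/ → /mi/, /p/ → /pi/.

miguxɔpi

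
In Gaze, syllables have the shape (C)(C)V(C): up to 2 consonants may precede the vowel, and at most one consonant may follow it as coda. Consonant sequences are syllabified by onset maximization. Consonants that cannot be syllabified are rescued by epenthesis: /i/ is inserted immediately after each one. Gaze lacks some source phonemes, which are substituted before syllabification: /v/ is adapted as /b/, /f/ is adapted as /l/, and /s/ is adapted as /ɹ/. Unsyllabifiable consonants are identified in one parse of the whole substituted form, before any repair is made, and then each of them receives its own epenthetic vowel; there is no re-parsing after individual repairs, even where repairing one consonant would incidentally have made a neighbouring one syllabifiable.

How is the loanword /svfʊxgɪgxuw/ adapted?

ɹiblʊxgɪgxuw

Substitution: /s/ → /ɹ/, /v/ → /b/, /f/ → /l/, giving /ɹblʊxgɪgxuw/.
The consonants /ɹ/ cannot be parsed into a legal (C)(C)V(C) syllable (at most one coda consonant is licensed; onsets may contain at most 2 consonants).
Epenthesis after each stranded consonant: /ɹ/ → /ɹi/.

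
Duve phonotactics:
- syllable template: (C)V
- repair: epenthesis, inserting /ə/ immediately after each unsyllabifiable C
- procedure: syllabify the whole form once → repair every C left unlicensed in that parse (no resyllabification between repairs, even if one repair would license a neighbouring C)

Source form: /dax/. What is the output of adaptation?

daxə

Under (C)V, the unsyllabifiable consonants are /x/ (no codas are permitted; onsets are limited to one consonant).
Each unlicensed consonant becomes the onset of a new syllable: /x/ → /xə/.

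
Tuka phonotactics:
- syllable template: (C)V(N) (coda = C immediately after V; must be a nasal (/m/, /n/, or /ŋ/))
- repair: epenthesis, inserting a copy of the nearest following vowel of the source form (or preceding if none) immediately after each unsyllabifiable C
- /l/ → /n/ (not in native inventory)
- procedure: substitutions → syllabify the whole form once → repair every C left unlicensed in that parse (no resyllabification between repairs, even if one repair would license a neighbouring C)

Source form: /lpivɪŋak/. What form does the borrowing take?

Substitution: /l/ → /n/, giving /npivɪŋak/.
Syllabifying with onset maximization leaves /n/, /k/ stranded (only a nasal (/m/, /n/, or /ŋ/) is licensed in coda position; onsets are limited to one consonant).
Inserting the epenthetic vowel yields /n/ → /ni/, /k/ → /ka/.

nipivɪŋaka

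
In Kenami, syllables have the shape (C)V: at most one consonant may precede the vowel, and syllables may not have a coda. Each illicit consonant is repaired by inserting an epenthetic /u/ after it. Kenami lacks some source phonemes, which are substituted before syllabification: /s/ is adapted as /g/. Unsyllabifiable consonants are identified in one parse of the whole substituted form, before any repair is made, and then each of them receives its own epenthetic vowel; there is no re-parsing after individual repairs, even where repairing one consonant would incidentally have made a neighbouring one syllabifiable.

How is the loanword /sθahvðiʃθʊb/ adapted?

Substitution: /s/ → /g/, giving /gθahvðiʃθʊb/.
Under (C)V, the unsyllabifiable consonants are /g/, /h/, /v/, /ʃ/, /b/ (no codas are permitted; onsets are limited to one consonant).
Inserting the epenthetic vowel yields /g/ → /gu/, /h/ → /hu/, /v/ → /vu/, /ʃ/ → /ʃu/, /b/ → /bu/.

guθahuvuðiʃuθʊbu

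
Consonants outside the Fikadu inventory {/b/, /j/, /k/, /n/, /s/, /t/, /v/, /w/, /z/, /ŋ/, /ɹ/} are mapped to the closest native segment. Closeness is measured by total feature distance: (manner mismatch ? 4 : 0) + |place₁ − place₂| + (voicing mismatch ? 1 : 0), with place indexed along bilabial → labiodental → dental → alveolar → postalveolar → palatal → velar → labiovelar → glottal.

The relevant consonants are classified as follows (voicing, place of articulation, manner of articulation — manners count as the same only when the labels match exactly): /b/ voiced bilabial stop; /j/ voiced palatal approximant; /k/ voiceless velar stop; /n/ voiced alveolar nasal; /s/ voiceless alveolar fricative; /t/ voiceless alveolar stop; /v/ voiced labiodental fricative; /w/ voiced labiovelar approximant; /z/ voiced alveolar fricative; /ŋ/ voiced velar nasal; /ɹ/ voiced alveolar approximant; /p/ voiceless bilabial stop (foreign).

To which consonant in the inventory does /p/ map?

b

/b/ is closest: same manner (stop), place distance 0 (bilabial→bilabial), voicing differs (+1); total 1. Next closest is /t/ at distance 3.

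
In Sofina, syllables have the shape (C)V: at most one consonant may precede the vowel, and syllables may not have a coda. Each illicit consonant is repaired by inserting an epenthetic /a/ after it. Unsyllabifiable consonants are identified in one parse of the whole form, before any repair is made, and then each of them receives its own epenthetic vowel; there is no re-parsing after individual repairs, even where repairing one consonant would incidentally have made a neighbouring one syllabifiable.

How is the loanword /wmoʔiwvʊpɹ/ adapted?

Under (C)V, the unsyllabifiable consonants are /w/, /w/, /p/, /ɹ/ (no codas are permitted; onsets are limited to one consonant).
Epenthesis after each stranded consonant: /w/ → /wa/, /w/ → /wa/, /p/ → /pa/, /ɹ/ → /ɹa/.

wamoʔiwavʊpaɹa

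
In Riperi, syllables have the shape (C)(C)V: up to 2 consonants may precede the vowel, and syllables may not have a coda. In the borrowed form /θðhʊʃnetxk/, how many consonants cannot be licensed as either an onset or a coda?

The consonants /θ/, /t/, /x/, /k/ cannot be parsed into a legal (C)(C)V syllable (no codas are permitted; onsets may contain at most 2 consonants).

4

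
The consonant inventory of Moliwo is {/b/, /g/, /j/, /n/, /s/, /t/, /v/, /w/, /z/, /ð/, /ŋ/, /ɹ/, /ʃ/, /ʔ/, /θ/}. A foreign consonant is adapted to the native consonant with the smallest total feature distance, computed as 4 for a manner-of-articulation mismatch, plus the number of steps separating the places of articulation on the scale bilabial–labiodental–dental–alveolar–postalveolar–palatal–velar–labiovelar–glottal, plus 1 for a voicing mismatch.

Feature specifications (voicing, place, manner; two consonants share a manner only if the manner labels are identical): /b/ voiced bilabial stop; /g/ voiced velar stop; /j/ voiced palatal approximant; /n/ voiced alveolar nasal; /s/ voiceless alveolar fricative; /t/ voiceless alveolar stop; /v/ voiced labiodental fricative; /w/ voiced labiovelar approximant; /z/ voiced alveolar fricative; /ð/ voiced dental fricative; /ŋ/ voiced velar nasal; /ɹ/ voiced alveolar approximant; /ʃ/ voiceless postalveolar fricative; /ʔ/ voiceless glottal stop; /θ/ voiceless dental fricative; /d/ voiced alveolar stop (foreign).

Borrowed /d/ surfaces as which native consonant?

/t/ is closest: same manner (stop), place distance 0 (alveolar→alveolar), voicing differs (+1); total 1. Next closest is /b/ at distance 3.

t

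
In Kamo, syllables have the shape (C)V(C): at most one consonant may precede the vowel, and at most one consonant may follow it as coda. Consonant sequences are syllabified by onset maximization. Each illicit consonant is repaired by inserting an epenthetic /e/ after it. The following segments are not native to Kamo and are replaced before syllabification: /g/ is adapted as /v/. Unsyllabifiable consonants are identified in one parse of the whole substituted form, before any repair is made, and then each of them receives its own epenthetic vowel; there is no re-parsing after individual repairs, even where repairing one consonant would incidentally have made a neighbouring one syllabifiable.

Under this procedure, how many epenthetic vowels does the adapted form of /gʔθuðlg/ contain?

After substitution the input is /vʔθuðlv/.
The unsyllabifiable consonants are /v/, /ʔ/, /l/, /v/; each receives one epenthetic vowel.

4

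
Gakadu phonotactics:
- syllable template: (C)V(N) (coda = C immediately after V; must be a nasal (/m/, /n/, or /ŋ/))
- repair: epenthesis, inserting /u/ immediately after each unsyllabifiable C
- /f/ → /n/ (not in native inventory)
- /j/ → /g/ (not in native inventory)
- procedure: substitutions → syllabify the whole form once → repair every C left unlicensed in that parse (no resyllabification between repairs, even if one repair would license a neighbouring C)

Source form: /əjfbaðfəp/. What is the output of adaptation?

Substitution: /j/ → /g/, /f/ → /n/, giving /əgnbaðnəp/.
Syllabifying with onset maximization leaves /g/, /n/, /ð/, /p/ stranded (only a nasal (/m/, /n/, or /ŋ/) is licensed in coda position; onsets are limited to one consonant).
Inserting the epenthetic vowel yields /g/ → /gu/, /n/ → /nu/, /ð/ → /ðu/, /p/ → /pu/.

əgunubaðunəpu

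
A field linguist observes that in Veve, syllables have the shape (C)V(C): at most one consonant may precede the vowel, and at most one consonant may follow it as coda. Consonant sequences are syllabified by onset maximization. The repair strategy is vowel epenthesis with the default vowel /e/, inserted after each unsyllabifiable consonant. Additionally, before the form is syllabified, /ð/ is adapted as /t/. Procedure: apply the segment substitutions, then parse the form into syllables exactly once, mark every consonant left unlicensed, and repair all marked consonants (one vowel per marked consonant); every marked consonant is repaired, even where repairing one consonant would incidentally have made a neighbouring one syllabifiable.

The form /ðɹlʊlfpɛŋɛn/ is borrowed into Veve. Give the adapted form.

teɹelʊlfepɛŋɛn

Substitution: /ð/ → /t/, giving /tɹlʊlfpɛŋɛn/.
The consonants /t/, /ɹ/, /f/ cannot be parsed into a legal (C)V(C) syllable (at most one coda consonant is licensed; onsets are limited to one consonant).
Each unlicensed consonant becomes the onset of a new syllable: /t/ → /te/, /ɹ/ → /ɹe/, /f/ → /fe/.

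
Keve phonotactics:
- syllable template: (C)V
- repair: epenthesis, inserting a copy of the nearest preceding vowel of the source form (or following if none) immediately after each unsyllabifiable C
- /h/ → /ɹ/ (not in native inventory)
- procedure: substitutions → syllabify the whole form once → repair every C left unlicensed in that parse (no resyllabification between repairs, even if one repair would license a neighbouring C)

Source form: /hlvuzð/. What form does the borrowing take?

Substitution: /h/ → /ɹ/, giving /ɹlvuzð/.
Under (C)V, the unsyllabifiable consonants are /ɹ/, /l/, /z/, /ð/ (no codas are permitted; onsets are limited to one consonant).
Each unlicensed consonant becomes the onset of a new syllable: /ɹ/ → /ɹu/, /l/ → /lu/, /z/ → /zu/, /ð/ → /ðu/.

ɹuluvuzuðu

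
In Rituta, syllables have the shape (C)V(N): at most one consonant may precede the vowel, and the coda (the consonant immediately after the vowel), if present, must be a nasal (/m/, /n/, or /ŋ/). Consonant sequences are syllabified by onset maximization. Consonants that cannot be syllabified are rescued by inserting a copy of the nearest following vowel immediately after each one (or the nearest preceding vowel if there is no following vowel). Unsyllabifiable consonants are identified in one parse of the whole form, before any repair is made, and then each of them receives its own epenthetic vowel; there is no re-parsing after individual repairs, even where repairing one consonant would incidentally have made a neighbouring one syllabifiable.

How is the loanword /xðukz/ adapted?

xuðukuzu

The consonants /x/, /k/, /z/ cannot be parsed into a legal (C)V(N) syllable (only a nasal (/m/, /n/, or /ŋ/) is licensed in coda position; onsets are limited to one consonant).
Inserting the epenthetic vowel yields /x/ → /xu/, /k/ → /ku/, /z/ → /zu/.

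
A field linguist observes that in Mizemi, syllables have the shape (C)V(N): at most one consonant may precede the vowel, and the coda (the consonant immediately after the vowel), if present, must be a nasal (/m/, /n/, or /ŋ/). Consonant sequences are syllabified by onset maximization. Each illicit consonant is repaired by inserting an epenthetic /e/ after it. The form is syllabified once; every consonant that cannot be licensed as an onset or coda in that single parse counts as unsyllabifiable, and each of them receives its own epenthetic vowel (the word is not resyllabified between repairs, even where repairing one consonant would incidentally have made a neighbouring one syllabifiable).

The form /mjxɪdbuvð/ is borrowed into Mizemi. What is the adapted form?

mejexɪdebuveðe

Syllabifying with onset maximization leaves /m/, /j/, /d/, /v/, /ð/ stranded (only a nasal (/m/, /n/, or /ŋ/) is licensed in coda position; onsets are limited to one consonant).
Each unlicensed consonant becomes the onset of a new syllable: /m/ → /me/, /j/ → /je/, /d/ → /de/, /v/ → /ve/, /ð/ → /ðe/.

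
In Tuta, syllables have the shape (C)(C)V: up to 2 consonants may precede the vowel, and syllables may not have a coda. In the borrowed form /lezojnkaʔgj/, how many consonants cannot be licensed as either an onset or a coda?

Syllabifying with onset maximization leaves /j/, /ʔ/, /g/, /j/ stranded (no codas are permitted; onsets may contain at most 2 consonants).

4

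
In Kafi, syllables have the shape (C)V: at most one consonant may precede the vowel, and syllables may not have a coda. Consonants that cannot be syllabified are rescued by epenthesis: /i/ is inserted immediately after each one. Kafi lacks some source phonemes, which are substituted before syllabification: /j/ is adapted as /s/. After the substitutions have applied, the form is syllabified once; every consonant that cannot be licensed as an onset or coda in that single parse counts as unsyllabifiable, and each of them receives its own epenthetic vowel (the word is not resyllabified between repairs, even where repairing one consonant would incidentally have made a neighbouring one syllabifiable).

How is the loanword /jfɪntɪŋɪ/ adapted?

Substitution: /j/ → /s/, giving /sfɪntɪŋɪ/.
The consonants /s/, /n/ cannot be parsed into a legal (C)V syllable (no codas are permitted; onsets are limited to one consonant).
Inserting the epenthetic vowel yields /s/ → /si/, /n/ → /ni/.

sifɪnitɪŋɪ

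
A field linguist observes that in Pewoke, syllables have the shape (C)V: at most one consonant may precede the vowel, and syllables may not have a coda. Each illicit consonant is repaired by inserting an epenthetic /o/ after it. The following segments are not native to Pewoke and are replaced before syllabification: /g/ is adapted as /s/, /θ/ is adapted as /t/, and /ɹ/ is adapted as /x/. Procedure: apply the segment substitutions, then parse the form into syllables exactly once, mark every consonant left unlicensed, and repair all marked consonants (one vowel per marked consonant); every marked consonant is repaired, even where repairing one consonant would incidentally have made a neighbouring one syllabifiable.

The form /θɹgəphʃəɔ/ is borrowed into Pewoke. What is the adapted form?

toxosəpohoʃəɔ

Substitution: /θ/ → /t/, /ɹ/ → /x/, /g/ → /s/, giving /txsəphʃəɔ/.
Under (C)V, the unsyllabifiable consonants are /t/, /x/, /p/, /h/ (no codas are permitted; onsets are limited to one consonant).
Each unlicensed consonant becomes the onset of a new syllable: /t/ → /to/, /x/ → /xo/, /p/ → /po/, /h/ → /ho/.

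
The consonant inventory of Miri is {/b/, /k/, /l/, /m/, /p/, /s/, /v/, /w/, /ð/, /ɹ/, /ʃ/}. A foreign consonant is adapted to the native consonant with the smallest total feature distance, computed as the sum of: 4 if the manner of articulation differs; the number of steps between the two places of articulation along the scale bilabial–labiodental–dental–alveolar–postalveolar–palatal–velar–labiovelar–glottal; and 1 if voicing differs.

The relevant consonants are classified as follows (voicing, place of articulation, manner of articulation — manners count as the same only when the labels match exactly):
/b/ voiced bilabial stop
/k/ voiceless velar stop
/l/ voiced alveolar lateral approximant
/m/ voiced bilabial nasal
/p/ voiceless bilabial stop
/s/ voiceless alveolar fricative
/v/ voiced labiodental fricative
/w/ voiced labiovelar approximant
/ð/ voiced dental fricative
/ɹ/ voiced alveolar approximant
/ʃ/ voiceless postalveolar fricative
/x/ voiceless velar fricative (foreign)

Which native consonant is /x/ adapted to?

ʃ

/ʃ/ is closest: same manner (fricative), place distance 2 (velar→postalveolar), same voicing; total 2. Next closest is /s/ at distance 3.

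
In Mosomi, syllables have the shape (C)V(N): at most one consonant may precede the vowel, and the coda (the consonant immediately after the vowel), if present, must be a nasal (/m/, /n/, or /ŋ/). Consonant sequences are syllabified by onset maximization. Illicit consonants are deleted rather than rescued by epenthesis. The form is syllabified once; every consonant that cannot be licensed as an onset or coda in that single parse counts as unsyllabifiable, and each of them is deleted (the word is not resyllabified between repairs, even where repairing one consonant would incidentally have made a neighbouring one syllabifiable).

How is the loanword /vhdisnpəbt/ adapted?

The consonants /v/, /h/, /s/, /n/, /b/, /t/ cannot be parsed into a legal (C)V(N) syllable (only a nasal (/m/, /n/, or /ŋ/) is licensed in coda position; onsets are limited to one consonant).
Each unlicensed consonant is deleted: /v/, /h/, /s/, /n/, /b/, /t/.

dipə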